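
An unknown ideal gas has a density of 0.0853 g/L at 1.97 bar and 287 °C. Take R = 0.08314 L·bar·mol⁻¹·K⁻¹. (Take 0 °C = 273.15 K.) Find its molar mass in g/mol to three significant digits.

ρ = PM/(RT) ⇒ M = ρRT/P = (0.0853 × 0.08314 × 560.1) / 1.97

M ≈ 2.02 g/mol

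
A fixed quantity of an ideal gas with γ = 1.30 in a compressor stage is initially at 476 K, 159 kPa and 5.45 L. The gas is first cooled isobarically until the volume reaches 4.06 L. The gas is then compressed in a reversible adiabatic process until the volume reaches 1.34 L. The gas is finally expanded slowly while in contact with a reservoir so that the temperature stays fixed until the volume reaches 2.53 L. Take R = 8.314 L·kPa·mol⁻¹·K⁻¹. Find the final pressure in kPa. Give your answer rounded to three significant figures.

Isobaric, so V/T is constant: P₂ = P₁; T₂ = T₁·(V₂/V₁) = 354.6 K.
Adiabatic (γ = 1.30), T V^(γ−1) and P V^γ constant: T₃ = T₂·(V₂/V₃)^(γ−1) = 494.5 K; P₃ = P₂·(V₂/V₃)^γ = 671.8 kPa.
Isothermal, so P V is constant: T₄ = T₃; P₄ = P₃·(V₃/V₄) = 355.8 kPa.

P₄ ≈ 356 kPa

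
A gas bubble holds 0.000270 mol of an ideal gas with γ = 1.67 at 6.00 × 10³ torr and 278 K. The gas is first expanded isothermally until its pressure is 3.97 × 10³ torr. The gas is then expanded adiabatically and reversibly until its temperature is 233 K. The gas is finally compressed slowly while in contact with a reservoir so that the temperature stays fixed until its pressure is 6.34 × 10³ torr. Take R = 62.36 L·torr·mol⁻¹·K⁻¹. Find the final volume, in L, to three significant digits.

V₄ ≈ 0.000619 L

From PV = nRT: V₁ = nRT₁/P₁ = 0.0007801 L.
Isothermal, so P V is constant: T₂ = T₁; V₂ = V₁·(P₁/P₂) = 0.001179 L.
Adiabatic (γ = 1.67), T V^(γ−1) and P V^γ constant: P₃ = P₂·(T₃/T₂)^(γ/(γ−1)) = 2556 torr; V₃ = V₂·(T₂/T₃)^(1/(γ−1)) = 0.001535 L.
T constant ⇒ Boyle's law P V = const: T₄ = T₃; V₄ = V₃·(P₃/P₄) = 0.0006188 L.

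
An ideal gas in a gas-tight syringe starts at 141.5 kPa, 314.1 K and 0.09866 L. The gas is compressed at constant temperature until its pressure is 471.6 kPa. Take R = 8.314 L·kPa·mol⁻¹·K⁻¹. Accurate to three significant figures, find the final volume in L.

V₂ ≈ 0.0296 L

Isothermal, so P V is constant: T₂ = T₁; V₂ = V₁·(P₁/P₂) = 0.02960 L.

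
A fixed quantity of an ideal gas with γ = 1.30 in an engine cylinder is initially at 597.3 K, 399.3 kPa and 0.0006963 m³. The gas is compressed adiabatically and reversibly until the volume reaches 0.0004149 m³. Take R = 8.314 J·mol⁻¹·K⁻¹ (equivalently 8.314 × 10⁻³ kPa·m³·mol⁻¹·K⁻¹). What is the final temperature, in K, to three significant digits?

Adiabatic (γ = 1.30), T V^(γ−1) and P V^γ constant: T₂ = T₁·(V₁/V₂)^(γ−1) = 697.7 K; P₂ = P₁·(V₁/V₂)^γ = 782.7 kPa.

T₂ ≈ 698 K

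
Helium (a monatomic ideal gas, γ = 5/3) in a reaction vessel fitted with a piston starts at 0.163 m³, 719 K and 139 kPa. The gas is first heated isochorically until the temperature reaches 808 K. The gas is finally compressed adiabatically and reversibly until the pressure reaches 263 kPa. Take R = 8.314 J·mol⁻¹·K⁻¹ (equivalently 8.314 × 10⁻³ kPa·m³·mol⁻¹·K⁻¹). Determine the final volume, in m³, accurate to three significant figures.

V constant ⇒ P ∝ T: V₂ = V₁; P₂ = P₁·(T₂/T₁) = 156.2 kPa.
Adiabatic (γ = 5/3), T V^(γ−1) and P V^γ constant: T₃ = T₂·(P₃/P₂)^((γ−1)/γ) = 995.2 K; V₃ = V₂·(P₂/P₃)^(1/γ) = 0.1192 m³.

V₃ ≈ 0.119 m³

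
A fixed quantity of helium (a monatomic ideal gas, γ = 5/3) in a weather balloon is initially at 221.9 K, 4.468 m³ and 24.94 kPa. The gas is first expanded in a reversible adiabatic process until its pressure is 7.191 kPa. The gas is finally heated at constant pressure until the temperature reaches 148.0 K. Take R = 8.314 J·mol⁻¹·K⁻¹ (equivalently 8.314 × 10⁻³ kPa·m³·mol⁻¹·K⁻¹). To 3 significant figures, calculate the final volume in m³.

Reversible adiabatic, γ = 5/3: T₂ = T₁·(P₂/P₁)^((γ−1)/γ) = 134.9 K; V₂ = V₁·(P₁/P₂)^(1/γ) = 9.423 m³.
Isobaric, so V/T is constant: P₃ = P₂; V₃ = V₂·(T₃/T₂) = 10.34 m³.

V₃ ≈ 10.3 m³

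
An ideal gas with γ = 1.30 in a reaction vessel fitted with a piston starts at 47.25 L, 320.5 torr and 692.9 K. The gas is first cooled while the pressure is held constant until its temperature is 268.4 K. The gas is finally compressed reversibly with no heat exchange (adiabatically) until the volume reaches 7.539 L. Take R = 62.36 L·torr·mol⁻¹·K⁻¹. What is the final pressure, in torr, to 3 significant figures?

P₃ ≈ 1.02e+03 torr

P constant ⇒ V ∝ T: P₂ = P₁; V₂ = V₁·(T₂/T₁) = 18.30 L.
Reversible adiabatic, γ = 1.30: T₃ = T₂·(V₂/V₃)^(γ−1) = 350.2 K; P₃ = P₂·(V₂/V₃)^γ = 1015 torr.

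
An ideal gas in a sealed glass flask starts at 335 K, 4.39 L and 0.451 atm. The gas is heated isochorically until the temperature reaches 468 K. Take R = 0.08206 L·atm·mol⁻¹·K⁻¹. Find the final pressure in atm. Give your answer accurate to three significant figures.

V constant ⇒ P ∝ T: V₂ = V₁; P₂ = P₁·(T₂/T₁) = 0.6301 atm.

P₂ ≈ 0.630 atm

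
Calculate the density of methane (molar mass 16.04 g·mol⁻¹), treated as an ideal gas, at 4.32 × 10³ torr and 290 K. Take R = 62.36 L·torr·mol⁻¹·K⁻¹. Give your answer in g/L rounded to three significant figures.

ρ = PM/(RT) = (4.32e+03 × 16.04) / (62.36 × 290.0)

ρ ≈ 3.83 g/L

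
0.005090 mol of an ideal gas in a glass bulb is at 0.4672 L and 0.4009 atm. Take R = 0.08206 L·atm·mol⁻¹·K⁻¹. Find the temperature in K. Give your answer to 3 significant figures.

T ≈ 448 K

PV = nRT ⇒ T = PV/(nR) = (0.4009 × 0.4672) / (0.005090 × 0.08206)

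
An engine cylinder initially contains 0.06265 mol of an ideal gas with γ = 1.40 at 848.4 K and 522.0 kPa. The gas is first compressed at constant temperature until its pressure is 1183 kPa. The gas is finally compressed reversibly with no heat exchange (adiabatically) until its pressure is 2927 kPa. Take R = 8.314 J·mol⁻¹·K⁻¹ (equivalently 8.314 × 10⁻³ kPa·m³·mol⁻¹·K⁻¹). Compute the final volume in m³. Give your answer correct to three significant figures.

From PV = nRT: V₁ = nRT₁/P₁ = 0.0008466 m³.
Isothermal, so P V is constant: T₂ = T₁; V₂ = V₁·(P₁/P₂) = 0.0003735 m³.
Reversible adiabatic, γ = 1.40: T₃ = T₂·(P₃/P₂)^((γ−1)/γ) = 1099 K; V₃ = V₂·(P₂/P₃)^(1/γ) = 0.0001956 m³.

V₃ ≈ 0.000196 m³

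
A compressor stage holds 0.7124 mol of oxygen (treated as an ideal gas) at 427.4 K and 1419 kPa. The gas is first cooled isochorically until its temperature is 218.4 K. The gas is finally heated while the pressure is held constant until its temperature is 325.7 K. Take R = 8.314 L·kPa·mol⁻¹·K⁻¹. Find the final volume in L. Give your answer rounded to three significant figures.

From PV = nRT: V₁ = nRT₁/P₁ = 1.784 L.
V constant ⇒ P ∝ T: V₂ = V₁; P₂ = P₁·(T₂/T₁) = 725.1 kPa.
P constant ⇒ V ∝ T: P₃ = P₂; V₃ = V₂·(T₃/T₂) = 2.660 L.

V₃ ≈ 2.66 L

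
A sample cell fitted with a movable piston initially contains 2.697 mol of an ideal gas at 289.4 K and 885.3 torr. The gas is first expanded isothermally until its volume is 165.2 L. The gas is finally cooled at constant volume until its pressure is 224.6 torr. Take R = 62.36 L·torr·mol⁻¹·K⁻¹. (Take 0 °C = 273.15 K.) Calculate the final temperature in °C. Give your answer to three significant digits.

T₃ ≈ -52.5 °C

From PV = nRT: V₁ = nRT₁/P₁ = 54.98 L.
Isothermal, so P V is constant: T₂ = T₁; P₂ = P₁·(V₁/V₂) = 294.6 torr.
Isochoric, so P/T is constant: V₃ = V₂; T₃ = T₂·(P₃/P₂) = 220.6 K.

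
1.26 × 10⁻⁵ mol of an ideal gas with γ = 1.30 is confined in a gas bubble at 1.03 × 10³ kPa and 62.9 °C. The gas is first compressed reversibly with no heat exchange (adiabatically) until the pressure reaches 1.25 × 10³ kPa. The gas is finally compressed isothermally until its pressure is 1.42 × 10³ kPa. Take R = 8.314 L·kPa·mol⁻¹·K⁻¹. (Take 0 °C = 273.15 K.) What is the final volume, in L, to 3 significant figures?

V₃ ≈ 2.59e-05 L

Convert: T₁ = 336.0 K.
From PV = nRT: V₁ = nRT₁/P₁ = 3.418e-05 L.
Reversible adiabatic, γ = 1.30: T₂ = T₁·(P₂/P₁)^((γ−1)/γ) = 351.4 K; V₂ = V₁·(P₁/P₂)^(1/γ) = 2.945e-05 L.
Isothermal, so P V is constant: T₃ = T₂; V₃ = V₂·(P₂/P₃) = 2.592e-05 L.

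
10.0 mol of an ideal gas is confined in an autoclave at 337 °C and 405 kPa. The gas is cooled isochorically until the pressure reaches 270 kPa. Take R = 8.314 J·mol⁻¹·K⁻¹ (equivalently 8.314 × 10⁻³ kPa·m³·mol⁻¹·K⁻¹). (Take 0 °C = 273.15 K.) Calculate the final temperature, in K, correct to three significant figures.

T₂ ≈ 407 K

Convert: T₁ = 610.1 K.
From PV = nRT: V₁ = nRT₁/P₁ = 0.1253 m³.
V constant ⇒ P ∝ T: V₂ = V₁; T₂ = T₁·(P₂/P₁) = 406.8 K.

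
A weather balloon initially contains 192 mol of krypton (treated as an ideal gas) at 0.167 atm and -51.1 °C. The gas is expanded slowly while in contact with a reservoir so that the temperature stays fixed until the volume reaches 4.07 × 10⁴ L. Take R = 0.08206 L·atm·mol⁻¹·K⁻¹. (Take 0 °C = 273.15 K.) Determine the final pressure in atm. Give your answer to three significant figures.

P₂ ≈ 0.0860 atm

Convert: T₁ = 222.0 K.
From PV = nRT: V₁ = nRT₁/P₁ = 2.095e+04 L.
Isothermal, so P V is constant: T₂ = T₁; P₂ = P₁·(V₁/V₂) = 0.08596 atm.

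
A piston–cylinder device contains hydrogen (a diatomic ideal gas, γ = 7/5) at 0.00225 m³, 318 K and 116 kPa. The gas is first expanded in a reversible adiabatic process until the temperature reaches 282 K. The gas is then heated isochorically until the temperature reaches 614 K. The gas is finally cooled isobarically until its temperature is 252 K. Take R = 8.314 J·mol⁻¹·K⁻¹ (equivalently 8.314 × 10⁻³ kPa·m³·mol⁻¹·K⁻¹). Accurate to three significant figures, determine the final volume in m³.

V₄ ≈ 0.00125 m³

Reversible adiabatic, γ = 7/5: P₂ = P₁·(T₂/T₁)^(γ/(γ−1)) = 76.18 kPa; V₂ = V₁·(T₁/T₂)^(1/(γ−1)) = 0.003038 m³.
Isochoric, so P/T is constant: V₃ = V₂; P₃ = P₂·(T₃/T₂) = 165.9 kPa.
P constant ⇒ V ∝ T: P₄ = P₃; V₄ = V₃·(T₄/T₃) = 0.001247 m³.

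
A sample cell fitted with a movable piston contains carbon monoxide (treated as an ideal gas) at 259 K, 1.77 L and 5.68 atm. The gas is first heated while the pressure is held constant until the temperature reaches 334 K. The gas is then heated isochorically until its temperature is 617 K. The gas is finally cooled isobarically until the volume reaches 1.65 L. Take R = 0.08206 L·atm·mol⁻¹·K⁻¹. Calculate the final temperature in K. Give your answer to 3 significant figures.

T₄ ≈ 446 K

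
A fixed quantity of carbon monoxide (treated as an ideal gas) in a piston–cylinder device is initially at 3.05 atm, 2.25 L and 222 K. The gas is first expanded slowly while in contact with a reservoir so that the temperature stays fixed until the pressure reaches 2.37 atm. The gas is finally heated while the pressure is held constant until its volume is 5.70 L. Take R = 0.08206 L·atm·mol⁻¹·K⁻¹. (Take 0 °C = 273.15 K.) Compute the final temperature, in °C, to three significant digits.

T₃ ≈ 164 °C

T constant ⇒ Boyle's law P V = const: T₂ = T₁; V₂ = V₁·(P₁/P₂) = 2.896 L.
P constant ⇒ V ∝ T: P₃ = P₂; T₃ = T₂·(V₃/V₂) = 437.0 K.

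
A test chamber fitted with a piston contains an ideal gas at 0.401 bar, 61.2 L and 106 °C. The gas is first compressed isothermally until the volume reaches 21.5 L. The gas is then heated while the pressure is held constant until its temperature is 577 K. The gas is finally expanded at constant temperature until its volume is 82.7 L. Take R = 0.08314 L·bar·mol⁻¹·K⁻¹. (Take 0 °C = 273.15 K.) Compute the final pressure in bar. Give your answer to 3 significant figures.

Convert: T₁ = 379.1 K.
T constant ⇒ Boyle's law P V = const: T₂ = T₁; P₂ = P₁·(V₁/V₂) = 1.141 bar.
P constant ⇒ V ∝ T: P₃ = P₂; V₃ = V₂·(T₃/T₂) = 32.72 L.
T constant ⇒ Boyle's law P V = const: T₄ = T₃; P₄ = P₃·(V₃/V₄) = 0.4516 bar.

P₄ ≈ 0.452 bar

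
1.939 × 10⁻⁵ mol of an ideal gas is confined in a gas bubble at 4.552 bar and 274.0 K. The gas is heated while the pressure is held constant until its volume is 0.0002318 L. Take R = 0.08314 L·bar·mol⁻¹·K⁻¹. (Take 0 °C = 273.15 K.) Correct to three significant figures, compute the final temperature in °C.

T₂ ≈ 381 °C

From PV = nRT: V₁ = nRT₁/P₁ = 9.704e-05 L.
P constant ⇒ V ∝ T: P₂ = P₁; T₂ = T₁·(V₂/V₁) = 654.5 K.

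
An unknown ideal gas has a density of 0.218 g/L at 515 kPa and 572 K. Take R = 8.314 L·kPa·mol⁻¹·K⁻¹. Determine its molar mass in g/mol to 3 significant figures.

ρ = PM/(RT) ⇒ M = ρRT/P = (0.218 × 8.314 × 572.0) / 515

M ≈ 2.01 g/mol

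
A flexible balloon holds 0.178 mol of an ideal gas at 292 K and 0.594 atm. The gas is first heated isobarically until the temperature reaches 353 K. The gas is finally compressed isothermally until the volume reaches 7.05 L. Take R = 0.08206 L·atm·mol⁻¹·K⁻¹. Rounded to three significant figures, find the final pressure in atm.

P₃ ≈ 0.731 atm

From PV = nRT: V₁ = nRT₁/P₁ = 7.180 L.
P constant ⇒ V ∝ T: P₂ = P₁; V₂ = V₁·(T₂/T₁) = 8.680 L.
Isothermal, so P V is constant: T₃ = T₂; P₃ = P₂·(V₂/V₃) = 0.7314 atm.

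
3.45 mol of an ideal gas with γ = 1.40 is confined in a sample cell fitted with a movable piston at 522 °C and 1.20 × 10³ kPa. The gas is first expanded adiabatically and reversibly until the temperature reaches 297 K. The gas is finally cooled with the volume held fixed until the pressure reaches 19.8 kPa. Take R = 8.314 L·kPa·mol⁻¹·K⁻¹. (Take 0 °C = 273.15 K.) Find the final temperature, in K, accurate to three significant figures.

T₃ ≈ 154 K

Convert: T₁ = 795.1 K.
From PV = nRT: V₁ = nRT₁/P₁ = 19.01 L.
Reversible adiabatic, γ = 1.40: P₂ = P₁·(T₂/T₁)^(γ/(γ−1)) = 38.22 kPa; V₂ = V₁·(T₁/T₂)^(1/(γ−1)) = 222.9 L.
Isochoric, so P/T is constant: V₃ = V₂; T₃ = T₂·(P₃/P₂) = 153.9 K.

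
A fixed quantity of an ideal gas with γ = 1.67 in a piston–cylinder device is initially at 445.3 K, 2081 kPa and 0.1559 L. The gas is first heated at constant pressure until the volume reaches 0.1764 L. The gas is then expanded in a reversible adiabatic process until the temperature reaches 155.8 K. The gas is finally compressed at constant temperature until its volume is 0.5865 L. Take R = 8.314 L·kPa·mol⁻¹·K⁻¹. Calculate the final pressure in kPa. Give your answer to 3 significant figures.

Isobaric, so V/T is constant: P₂ = P₁; T₂ = T₁·(V₂/V₁) = 503.9 K.
Reversible adiabatic, γ = 1.67: P₃ = P₂·(T₃/T₂)^(γ/(γ−1)) = 111.6 kPa; V₃ = V₂·(T₂/T₃)^(1/(γ−1)) = 1.017 L.
Isothermal, so P V is constant: T₄ = T₃; P₄ = P₃·(V₃/V₄) = 193.5 kPa.

P₄ ≈ 194 kPa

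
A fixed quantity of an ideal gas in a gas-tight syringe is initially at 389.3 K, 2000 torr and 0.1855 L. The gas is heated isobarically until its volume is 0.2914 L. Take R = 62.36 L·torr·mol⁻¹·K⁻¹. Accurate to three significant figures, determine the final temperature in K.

T₂ ≈ 612 K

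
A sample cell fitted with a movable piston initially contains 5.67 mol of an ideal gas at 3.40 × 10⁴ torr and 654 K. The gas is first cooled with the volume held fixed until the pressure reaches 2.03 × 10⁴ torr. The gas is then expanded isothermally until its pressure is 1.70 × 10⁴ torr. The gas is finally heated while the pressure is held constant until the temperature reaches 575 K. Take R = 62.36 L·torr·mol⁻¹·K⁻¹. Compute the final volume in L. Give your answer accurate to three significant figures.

V₄ ≈ 12.0 L

From PV = nRT: V₁ = nRT₁/P₁ = 6.801 L.
V constant ⇒ P ∝ T: V₂ = V₁; T₂ = T₁·(P₂/P₁) = 390.5 K.
T constant ⇒ Boyle's law P V = const: T₃ = T₂; V₃ = V₂·(P₂/P₃) = 8.121 L.
P constant ⇒ V ∝ T: P₄ = P₃; V₄ = V₃·(T₄/T₃) = 11.96 L.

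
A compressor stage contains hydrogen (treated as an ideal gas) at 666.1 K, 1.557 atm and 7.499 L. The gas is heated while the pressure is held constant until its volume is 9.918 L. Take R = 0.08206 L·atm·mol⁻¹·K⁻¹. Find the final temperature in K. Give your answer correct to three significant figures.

T₂ ≈ 881 K

Isobaric, so V/T is constant: P₂ = P₁; T₂ = T₁·(V₂/V₁) = 881.0 K.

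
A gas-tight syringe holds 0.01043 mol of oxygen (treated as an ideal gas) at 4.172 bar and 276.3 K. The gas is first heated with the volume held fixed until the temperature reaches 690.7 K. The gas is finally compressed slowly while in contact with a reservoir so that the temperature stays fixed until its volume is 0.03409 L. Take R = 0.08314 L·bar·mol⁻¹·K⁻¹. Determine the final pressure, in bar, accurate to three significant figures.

P₃ ≈ 17.6 bar

From PV = nRT: V₁ = nRT₁/P₁ = 0.05743 L.
V constant ⇒ P ∝ T: V₂ = V₁; P₂ = P₁·(T₂/T₁) = 10.43 bar.
T constant ⇒ Boyle's law P V = const: T₃ = T₂; P₃ = P₂·(V₂/V₃) = 17.57 bar.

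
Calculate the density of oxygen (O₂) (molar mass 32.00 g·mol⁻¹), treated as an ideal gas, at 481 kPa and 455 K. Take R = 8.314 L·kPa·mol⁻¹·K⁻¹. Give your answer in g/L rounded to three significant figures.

ρ = PM/(RT) = (481 × 32.00) / (8.314 × 455.0)

ρ ≈ 4.07 g/L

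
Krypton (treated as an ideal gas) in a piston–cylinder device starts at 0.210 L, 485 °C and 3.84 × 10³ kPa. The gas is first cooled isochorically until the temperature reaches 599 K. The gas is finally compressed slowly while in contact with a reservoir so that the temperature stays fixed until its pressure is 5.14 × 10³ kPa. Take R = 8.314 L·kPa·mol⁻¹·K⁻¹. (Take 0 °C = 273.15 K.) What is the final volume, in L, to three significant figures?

V₃ ≈ 0.124 L

Convert: T₁ = 758.1 K.
V constant ⇒ P ∝ T: V₂ = V₁; P₂ = P₁·(T₂/T₁) = 3034 kPa.
T constant ⇒ Boyle's law P V = const: T₃ = T₂; V₃ = V₂·(P₂/P₃) = 0.1240 L.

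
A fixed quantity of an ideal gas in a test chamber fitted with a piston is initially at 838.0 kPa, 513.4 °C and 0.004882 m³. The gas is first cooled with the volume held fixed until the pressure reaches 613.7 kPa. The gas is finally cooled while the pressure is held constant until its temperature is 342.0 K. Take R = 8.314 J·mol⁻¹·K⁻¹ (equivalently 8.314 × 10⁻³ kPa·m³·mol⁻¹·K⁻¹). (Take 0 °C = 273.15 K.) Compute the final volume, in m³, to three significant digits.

V₃ ≈ 0.00290 m³

Convert: T₁ = 786.5 K.
Isochoric, so P/T is constant: V₂ = V₁; T₂ = T₁·(P₂/P₁) = 576.0 K.
Isobaric, so V/T is constant: P₃ = P₂; V₃ = V₂·(T₃/T₂) = 0.002899 m³.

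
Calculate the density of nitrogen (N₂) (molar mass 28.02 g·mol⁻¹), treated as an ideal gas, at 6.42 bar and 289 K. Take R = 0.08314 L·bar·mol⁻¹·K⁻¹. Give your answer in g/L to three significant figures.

ρ ≈ 7.49 g/L

ρ = PM/(RT) = (6.42 × 28.02) / (0.08314 × 289.0)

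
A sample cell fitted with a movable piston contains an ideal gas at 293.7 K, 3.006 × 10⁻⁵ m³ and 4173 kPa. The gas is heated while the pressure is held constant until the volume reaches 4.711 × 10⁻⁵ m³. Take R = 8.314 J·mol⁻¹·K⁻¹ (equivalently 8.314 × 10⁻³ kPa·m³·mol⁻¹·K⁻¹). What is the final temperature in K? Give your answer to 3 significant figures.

Isobaric, so V/T is constant: P₂ = P₁; T₂ = T₁·(V₂/V₁) = 460.3 K.

T₂ ≈ 460 K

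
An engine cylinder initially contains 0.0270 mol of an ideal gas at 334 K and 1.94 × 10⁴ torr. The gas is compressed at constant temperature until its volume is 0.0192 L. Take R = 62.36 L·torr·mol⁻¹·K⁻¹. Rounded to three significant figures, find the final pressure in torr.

P₂ ≈ 2.93e+04 torr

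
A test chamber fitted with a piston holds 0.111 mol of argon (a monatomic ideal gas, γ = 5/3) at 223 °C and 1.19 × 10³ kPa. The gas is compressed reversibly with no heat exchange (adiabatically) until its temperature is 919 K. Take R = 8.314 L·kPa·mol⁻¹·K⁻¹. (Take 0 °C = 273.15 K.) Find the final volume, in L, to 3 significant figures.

V₂ ≈ 0.153 L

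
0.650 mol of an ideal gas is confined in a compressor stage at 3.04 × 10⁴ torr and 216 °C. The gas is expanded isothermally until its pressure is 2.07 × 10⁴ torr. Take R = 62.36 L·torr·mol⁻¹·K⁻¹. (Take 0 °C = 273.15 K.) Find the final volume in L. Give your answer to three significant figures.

Convert: T₁ = 489.1 K.
From PV = nRT: V₁ = nRT₁/P₁ = 0.6522 L.
Isothermal, so P V is constant: T₂ = T₁; V₂ = V₁·(P₁/P₂) = 0.9578 L.

V₂ ≈ 0.958 L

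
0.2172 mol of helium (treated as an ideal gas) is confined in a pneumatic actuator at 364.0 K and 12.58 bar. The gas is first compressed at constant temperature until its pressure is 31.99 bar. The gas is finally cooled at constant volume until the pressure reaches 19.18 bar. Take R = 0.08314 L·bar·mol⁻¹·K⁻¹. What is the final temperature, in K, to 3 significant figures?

T₃ ≈ 218 K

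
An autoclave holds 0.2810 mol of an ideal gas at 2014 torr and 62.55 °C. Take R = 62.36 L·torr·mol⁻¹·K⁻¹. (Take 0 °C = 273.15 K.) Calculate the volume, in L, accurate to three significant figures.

V ≈ 2.92 L

Convert: T = 335.70 K.
PV = nRT ⇒ V = nRT/P = (0.2810 × 62.36 × 335.70) / 2014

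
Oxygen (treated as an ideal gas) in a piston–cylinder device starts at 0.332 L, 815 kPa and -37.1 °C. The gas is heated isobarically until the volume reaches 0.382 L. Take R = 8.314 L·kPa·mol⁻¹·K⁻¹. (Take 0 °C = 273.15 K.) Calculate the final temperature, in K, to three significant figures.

T₂ ≈ 272 K

Convert: T₁ = 236.0 K.
P constant ⇒ V ∝ T: P₂ = P₁; T₂ = T₁·(V₂/V₁) = 271.6 K.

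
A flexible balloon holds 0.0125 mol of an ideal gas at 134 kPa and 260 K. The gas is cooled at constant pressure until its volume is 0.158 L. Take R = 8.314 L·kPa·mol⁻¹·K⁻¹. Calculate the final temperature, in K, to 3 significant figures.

T₂ ≈ 204 K

From PV = nRT: V₁ = nRT₁/P₁ = 0.2016 L.
P constant ⇒ V ∝ T: P₂ = P₁; T₂ = T₁·(V₂/V₁) = 203.7 K.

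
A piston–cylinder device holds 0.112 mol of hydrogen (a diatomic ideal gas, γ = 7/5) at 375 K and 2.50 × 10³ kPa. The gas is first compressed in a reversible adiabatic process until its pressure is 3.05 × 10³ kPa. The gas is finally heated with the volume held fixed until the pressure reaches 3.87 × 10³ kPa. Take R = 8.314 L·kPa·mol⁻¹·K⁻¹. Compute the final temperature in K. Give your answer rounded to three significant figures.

T₃ ≈ 504 K

From PV = nRT: V₁ = nRT₁/P₁ = 0.1397 L.
Reversible adiabatic, γ = 7/5: T₂ = T₁·(P₂/P₁)^((γ−1)/γ) = 396.9 K; V₂ = V₁·(P₁/P₂)^(1/γ) = 0.1212 L.
V constant ⇒ P ∝ T: V₃ = V₂; T₃ = T₂·(P₃/P₂) = 503.6 K.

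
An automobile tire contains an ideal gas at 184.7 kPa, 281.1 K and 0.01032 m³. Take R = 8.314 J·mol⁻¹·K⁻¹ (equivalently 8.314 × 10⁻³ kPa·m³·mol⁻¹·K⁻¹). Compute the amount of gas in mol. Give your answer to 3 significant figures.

PV = nRT ⇒ n = PV/(RT) = (184.7 × 0.01032) / (8.314 × 10⁻³ × 281.1)

n ≈ 0.816 mol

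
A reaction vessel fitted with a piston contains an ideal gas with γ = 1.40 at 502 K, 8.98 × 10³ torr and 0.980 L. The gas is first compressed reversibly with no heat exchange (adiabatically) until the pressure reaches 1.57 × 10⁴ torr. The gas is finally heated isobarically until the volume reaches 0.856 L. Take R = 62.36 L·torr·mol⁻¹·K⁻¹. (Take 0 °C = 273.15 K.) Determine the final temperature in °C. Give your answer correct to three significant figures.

T₃ ≈ 493 °C

Reversible adiabatic, γ = 1.40: T₂ = T₁·(P₂/P₁)^((γ−1)/γ) = 588.9 K; V₂ = V₁·(P₁/P₂)^(1/γ) = 0.6575 L.
P constant ⇒ V ∝ T: P₃ = P₂; T₃ = T₂·(V₃/V₂) = 766.6 K.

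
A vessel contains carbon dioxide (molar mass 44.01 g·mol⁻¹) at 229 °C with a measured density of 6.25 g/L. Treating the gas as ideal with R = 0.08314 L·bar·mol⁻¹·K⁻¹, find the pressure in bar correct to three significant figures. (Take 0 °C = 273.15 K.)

ρ = PM/(RT) ⇒ P = ρRT/M = (6.25 × 0.08314 × 502.1) / 44.01

P ≈ 5.93 bar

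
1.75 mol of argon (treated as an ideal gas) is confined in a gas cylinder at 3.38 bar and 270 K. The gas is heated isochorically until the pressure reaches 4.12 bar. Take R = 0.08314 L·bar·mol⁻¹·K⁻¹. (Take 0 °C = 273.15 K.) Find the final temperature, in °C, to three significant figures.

T₂ ≈ 56.0 °C

From PV = nRT: V₁ = nRT₁/P₁ = 11.62 L.
Isochoric, so P/T is constant: V₂ = V₁; T₂ = T₁·(P₂/P₁) = 329.1 K.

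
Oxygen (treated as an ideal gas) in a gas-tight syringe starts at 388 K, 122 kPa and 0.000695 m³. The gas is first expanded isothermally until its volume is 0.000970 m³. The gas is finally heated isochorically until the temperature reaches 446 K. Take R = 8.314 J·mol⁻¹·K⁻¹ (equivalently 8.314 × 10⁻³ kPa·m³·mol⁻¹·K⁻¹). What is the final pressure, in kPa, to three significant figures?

P₃ ≈ 100 kPa

Isothermal, so P V is constant: T₂ = T₁; P₂ = P₁·(V₁/V₂) = 87.41 kPa.
V constant ⇒ P ∝ T: V₃ = V₂; P₃ = P₂·(T₃/T₂) = 100.5 kPa.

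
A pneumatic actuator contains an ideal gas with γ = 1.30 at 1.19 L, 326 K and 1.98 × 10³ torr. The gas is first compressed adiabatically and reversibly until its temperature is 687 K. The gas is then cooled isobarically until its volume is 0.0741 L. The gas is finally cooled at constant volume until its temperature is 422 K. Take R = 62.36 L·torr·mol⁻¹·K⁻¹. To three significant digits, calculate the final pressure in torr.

Reversible adiabatic, γ = 1.30: P₂ = P₁·(T₂/T₁)^(γ/(γ−1)) = 5.007e+04 torr; V₂ = V₁·(T₁/T₂)^(1/(γ−1)) = 0.09918 L.
Isobaric, so V/T is constant: P₃ = P₂; T₃ = T₂·(V₃/V₂) = 513.3 K.
Isochoric, so P/T is constant: V₄ = V₃; P₄ = P₃·(T₄/T₃) = 4.116e+04 torr.

P₄ ≈ 4.12e+04 torr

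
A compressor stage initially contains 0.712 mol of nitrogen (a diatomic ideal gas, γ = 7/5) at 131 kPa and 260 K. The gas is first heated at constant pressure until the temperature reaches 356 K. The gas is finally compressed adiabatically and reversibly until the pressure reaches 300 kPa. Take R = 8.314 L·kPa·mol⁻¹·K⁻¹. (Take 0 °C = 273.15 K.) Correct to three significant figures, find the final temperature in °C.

T₃ ≈ 178 °C

From PV = nRT: V₁ = nRT₁/P₁ = 11.75 L.
Isobaric, so V/T is constant: P₂ = P₁; V₂ = V₁·(T₂/T₁) = 16.09 L.
Reversible adiabatic, γ = 7/5: T₃ = T₂·(P₃/P₂)^((γ−1)/γ) = 451.1 K; V₃ = V₂·(P₂/P₃)^(1/γ) = 8.901 L.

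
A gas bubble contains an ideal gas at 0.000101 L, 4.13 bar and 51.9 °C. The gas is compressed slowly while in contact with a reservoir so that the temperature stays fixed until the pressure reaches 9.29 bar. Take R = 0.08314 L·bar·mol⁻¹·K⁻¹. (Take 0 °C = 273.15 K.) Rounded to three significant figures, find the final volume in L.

Convert: T₁ = 325.0 K.
T constant ⇒ Boyle's law P V = const: T₂ = T₁; V₂ = V₁·(P₁/P₂) = 4.490e-05 L.

V₂ ≈ 4.49e-05 L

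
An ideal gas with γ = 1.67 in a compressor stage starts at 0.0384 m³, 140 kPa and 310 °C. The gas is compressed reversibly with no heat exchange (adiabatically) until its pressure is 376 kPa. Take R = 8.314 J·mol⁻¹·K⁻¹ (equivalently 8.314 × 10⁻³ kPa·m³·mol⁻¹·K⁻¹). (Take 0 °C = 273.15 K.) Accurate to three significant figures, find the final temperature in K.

T₂ ≈ 867 K

Convert: T₁ = 583.1 K.
Reversible adiabatic, γ = 1.67: T₂ = T₁·(P₂/P₁)^((γ−1)/γ) = 866.8 K; V₂ = V₁·(P₁/P₂)^(1/γ) = 0.02125 m³.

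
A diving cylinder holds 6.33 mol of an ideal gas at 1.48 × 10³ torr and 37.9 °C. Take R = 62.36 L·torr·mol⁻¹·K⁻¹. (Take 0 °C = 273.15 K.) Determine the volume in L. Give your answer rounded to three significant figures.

Convert: T = 311.05 K.
PV = nRT ⇒ V = nRT/P = (6.33 × 62.36 × 311.05) / 1.48e+03

V ≈ 83.0 L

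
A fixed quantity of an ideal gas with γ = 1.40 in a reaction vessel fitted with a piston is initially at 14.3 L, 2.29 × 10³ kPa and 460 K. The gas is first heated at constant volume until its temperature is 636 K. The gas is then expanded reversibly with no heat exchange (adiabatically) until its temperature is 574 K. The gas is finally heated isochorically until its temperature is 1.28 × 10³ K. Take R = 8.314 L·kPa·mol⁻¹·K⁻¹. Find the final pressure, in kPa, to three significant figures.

P₄ ≈ 4.93e+03 kPa

Isochoric, so P/T is constant: V₂ = V₁; P₂ = P₁·(T₂/T₁) = 3166 kPa.
Adiabatic (γ = 1.40), T V^(γ−1) and P V^γ constant: P₃ = P₂·(T₃/T₂)^(γ/(γ−1)) = 2211 kPa; V₃ = V₂·(T₂/T₃)^(1/(γ−1)) = 18.48 L.
Isochoric, so P/T is constant: V₄ = V₃; P₄ = P₃·(T₄/T₃) = 4931 kPa.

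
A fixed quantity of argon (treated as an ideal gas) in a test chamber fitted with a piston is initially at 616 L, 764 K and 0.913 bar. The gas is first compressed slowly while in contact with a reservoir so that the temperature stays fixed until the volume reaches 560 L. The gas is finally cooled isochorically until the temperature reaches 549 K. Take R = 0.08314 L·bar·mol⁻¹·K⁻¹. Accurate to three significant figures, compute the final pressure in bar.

P₃ ≈ 0.722 bar

T constant ⇒ Boyle's law P V = const: T₂ = T₁; P₂ = P₁·(V₁/V₂) = 1.004 bar.
V constant ⇒ P ∝ T: V₃ = V₂; P₃ = P₂·(T₃/T₂) = 0.7217 bar.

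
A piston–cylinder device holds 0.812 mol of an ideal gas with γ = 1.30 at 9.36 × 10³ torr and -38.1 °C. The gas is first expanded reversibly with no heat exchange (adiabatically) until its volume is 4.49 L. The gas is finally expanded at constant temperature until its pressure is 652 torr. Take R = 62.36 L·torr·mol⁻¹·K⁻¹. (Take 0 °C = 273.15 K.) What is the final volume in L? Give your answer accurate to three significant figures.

Convert: T₁ = 235.0 K.
From PV = nRT: V₁ = nRT₁/P₁ = 1.272 L.
Reversible adiabatic, γ = 1.30: T₂ = T₁·(V₁/V₂)^(γ−1) = 161.0 K; P₂ = P₁·(V₁/V₂)^γ = 1816 torr.
Isothermal, so P V is constant: T₃ = T₂; V₃ = V₂·(P₂/P₃) = 12.50 L.

V₃ ≈ 12.5 L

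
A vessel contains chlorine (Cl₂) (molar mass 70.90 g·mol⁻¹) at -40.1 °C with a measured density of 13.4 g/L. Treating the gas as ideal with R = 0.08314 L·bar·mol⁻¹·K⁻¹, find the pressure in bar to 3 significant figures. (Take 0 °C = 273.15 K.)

P ≈ 3.66 bar

ρ = PM/(RT) ⇒ P = ρRT/M = (13.4 × 0.08314 × 233.0) / 70.90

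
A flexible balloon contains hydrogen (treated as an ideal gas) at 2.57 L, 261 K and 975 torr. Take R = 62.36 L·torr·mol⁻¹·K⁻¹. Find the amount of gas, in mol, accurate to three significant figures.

n ≈ 0.154 mol

PV = nRT ⇒ n = PV/(RT) = (975 × 2.57) / (62.36 × 261)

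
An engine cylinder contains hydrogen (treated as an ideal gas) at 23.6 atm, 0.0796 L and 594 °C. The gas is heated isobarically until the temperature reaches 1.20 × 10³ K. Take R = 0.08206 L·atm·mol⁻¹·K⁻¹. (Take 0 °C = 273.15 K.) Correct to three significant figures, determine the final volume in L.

V₂ ≈ 0.110 L

Convert: T₁ = 867.1 K.
Isobaric, so V/T is constant: P₂ = P₁; V₂ = V₁·(T₂/T₁) = 0.1102 L.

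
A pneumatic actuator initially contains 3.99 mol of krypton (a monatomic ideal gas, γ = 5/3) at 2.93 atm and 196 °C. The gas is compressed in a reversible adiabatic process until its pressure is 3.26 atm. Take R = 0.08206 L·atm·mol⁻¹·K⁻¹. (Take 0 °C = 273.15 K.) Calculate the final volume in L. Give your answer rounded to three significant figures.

V₂ ≈ 49.2 L

Convert: T₁ = 469.1 K.
From PV = nRT: V₁ = nRT₁/P₁ = 52.43 L.
Reversible adiabatic, γ = 5/3: T₂ = T₁·(P₂/P₁)^((γ−1)/γ) = 489.6 K; V₂ = V₁·(P₁/P₂)^(1/γ) = 49.17 L.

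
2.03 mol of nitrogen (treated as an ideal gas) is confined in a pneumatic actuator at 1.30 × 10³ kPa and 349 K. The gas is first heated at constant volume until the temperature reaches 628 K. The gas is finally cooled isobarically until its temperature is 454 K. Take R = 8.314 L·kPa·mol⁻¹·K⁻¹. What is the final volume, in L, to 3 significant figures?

V₃ ≈ 3.28 L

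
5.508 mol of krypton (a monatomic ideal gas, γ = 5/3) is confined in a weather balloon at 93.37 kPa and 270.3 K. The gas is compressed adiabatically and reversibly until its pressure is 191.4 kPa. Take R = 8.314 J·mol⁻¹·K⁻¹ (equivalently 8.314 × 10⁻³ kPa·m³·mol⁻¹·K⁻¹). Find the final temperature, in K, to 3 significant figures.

From PV = nRT: V₁ = nRT₁/P₁ = 0.1326 m³.
Adiabatic (γ = 5/3), T V^(γ−1) and P V^γ constant: T₂ = T₁·(P₂/P₁)^((γ−1)/γ) = 360.2 K; V₂ = V₁·(P₁/P₂)^(1/γ) = 0.08618 m³.

T₂ ≈ 360 K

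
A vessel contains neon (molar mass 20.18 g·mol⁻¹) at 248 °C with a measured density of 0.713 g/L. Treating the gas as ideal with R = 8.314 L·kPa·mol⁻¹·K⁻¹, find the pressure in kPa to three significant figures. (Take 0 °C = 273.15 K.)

ρ = PM/(RT) ⇒ P = ρRT/M = (0.713 × 8.314 × 521.1) / 20.18

P ≈ 153 kPa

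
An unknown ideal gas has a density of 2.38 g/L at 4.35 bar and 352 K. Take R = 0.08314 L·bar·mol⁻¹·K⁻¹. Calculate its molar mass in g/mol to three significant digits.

M ≈ 16.0 g/mol

ρ = PM/(RT) ⇒ M = ρRT/P = (2.38 × 0.08314 × 352.0) / 4.35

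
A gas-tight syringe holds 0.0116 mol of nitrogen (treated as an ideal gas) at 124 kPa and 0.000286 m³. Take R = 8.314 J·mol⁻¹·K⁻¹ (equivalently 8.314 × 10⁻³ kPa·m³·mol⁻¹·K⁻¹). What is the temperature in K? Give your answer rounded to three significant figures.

T ≈ 368 K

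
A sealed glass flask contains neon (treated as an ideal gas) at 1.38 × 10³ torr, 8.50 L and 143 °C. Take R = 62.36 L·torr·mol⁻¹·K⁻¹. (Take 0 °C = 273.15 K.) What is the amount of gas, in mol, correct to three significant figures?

n ≈ 0.452 mol

Convert: T = 416.15 K.
PV = nRT ⇒ n = PV/(RT) = (1.38e+03 × 8.50) / (62.36 × 416.15)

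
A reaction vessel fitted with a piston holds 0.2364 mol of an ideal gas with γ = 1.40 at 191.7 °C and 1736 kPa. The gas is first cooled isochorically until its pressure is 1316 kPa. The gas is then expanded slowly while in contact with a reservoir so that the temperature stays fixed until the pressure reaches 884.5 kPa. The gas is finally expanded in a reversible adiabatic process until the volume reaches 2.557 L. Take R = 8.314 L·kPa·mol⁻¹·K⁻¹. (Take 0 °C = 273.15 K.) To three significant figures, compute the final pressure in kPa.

Convert: T₁ = 464.8 K.
From PV = nRT: V₁ = nRT₁/P₁ = 0.5263 L.
V constant ⇒ P ∝ T: V₂ = V₁; T₂ = T₁·(P₂/P₁) = 352.4 K.
T constant ⇒ Boyle's law P V = const: T₃ = T₂; V₃ = V₂·(P₂/P₃) = 0.7830 L.
Adiabatic (γ = 1.40), T V^(γ−1) and P V^γ constant: T₄ = T₃·(V₃/V₄)^(γ−1) = 219.5 K; P₄ = P₃·(V₃/V₄)^γ = 168.7 kPa.

P₄ ≈ 169 kPa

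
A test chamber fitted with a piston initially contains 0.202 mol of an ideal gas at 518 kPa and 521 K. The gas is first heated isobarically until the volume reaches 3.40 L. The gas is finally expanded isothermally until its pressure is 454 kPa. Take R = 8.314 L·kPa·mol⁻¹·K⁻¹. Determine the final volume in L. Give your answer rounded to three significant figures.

From PV = nRT: V₁ = nRT₁/P₁ = 1.689 L.
P constant ⇒ V ∝ T: P₂ = P₁; T₂ = T₁·(V₂/V₁) = 1049 K.
T constant ⇒ Boyle's law P V = const: T₃ = T₂; V₃ = V₂·(P₂/P₃) = 3.879 L.

V₃ ≈ 3.88 L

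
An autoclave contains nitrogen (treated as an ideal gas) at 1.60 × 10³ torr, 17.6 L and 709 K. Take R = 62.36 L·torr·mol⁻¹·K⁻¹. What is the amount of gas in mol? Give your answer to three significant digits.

n ≈ 0.637 mol

PV = nRT ⇒ n = PV/(RT) = (1.60e+03 × 17.6) / (62.36 × 709)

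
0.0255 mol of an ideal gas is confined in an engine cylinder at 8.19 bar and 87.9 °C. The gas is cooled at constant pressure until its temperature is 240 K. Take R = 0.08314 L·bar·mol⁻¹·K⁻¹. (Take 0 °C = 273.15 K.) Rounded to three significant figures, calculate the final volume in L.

Convert: T₁ = 361.0 K.
From PV = nRT: V₁ = nRT₁/P₁ = 0.09346 L.
Isobaric, so V/T is constant: P₂ = P₁; V₂ = V₁·(T₂/T₁) = 0.06213 L.

V₂ ≈ 0.0621 L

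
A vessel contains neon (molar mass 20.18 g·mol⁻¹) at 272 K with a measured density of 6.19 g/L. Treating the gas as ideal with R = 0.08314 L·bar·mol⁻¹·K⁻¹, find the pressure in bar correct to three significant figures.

P ≈ 6.94 bar

ρ = PM/(RT) ⇒ P = ρRT/M = (6.19 × 0.08314 × 272.0) / 20.18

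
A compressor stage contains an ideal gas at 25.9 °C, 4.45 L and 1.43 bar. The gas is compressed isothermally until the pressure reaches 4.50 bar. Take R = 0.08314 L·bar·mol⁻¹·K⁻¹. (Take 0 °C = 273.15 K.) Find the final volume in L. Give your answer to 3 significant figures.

Convert: T₁ = 299.0 K.
Isothermal, so P V is constant: T₂ = T₁; V₂ = V₁·(P₁/P₂) = 1.414 L.

V₂ ≈ 1.41 L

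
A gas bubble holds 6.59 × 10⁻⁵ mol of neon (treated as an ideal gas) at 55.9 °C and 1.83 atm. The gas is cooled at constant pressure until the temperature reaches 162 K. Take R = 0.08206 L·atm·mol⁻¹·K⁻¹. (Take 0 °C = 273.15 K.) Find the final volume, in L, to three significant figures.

V₂ ≈ 0.000479 L

Convert: T₁ = 329.0 K.
From PV = nRT: V₁ = nRT₁/P₁ = 0.0009724 L.
P constant ⇒ V ∝ T: P₂ = P₁; V₂ = V₁·(T₂/T₁) = 0.0004787 L.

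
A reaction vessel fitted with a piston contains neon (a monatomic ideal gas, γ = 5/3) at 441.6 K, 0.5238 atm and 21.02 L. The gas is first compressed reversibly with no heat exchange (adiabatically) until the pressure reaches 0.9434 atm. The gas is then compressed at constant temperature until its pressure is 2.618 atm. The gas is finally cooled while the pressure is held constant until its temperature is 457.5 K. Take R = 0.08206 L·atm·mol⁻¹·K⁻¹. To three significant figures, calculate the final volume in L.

Reversible adiabatic, γ = 5/3: T₂ = T₁·(P₂/P₁)^((γ−1)/γ) = 558.8 K; V₂ = V₁·(P₁/P₂)^(1/γ) = 14.77 L.
Isothermal, so P V is constant: T₃ = T₂; V₃ = V₂·(P₂/P₃) = 5.322 L.
Isobaric, so V/T is constant: P₄ = P₃; V₄ = V₃·(T₄/T₃) = 4.357 L.

V₄ ≈ 4.36 L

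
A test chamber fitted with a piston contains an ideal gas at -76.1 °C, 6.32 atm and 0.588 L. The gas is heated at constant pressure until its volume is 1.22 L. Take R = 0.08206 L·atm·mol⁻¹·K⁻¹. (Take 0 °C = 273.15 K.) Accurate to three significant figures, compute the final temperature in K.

T₂ ≈ 409 K

Convert: T₁ = 197.0 K.
P constant ⇒ V ∝ T: P₂ = P₁; T₂ = T₁·(V₂/V₁) = 408.8 K.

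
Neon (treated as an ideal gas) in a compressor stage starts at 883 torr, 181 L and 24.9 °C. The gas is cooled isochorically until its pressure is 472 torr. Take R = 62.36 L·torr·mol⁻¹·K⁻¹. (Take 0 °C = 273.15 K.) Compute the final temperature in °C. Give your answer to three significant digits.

T₂ ≈ -114 °C

Convert: T₁ = 298.0 K.
V constant ⇒ P ∝ T: V₂ = V₁; T₂ = T₁·(P₂/P₁) = 159.3 K.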